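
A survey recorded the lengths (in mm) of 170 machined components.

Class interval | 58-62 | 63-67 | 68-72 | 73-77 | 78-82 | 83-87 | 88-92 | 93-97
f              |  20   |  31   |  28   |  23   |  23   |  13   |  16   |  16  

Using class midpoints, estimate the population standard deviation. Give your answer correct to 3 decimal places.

Midpoints: 60, 65, 70, 75, 80, 85, 90, 95
n = 170, Σfm = 12805, mean = 75.3235
Σfm² = 984675
Σf(m − x̄)² = Σfm² − (Σfm)²/n = 984675 − 12805²/170 = 20157.2059
Population variance = 20157.2059 / 170 = 118.5718
Standard deviation = √118.5718 = 10.8891

10.889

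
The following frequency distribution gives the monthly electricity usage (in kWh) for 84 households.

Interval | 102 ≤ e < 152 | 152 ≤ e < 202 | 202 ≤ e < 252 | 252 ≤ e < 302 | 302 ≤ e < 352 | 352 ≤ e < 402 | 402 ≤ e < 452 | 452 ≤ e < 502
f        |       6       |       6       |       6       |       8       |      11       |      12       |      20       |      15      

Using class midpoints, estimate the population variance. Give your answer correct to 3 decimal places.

Midpoints: 127, 177, 227, 277, 327, 377, 427, 477
n = 84, Σfm = 29218, mean = 347.8333
Σfm² = 11149036
Σf(m − x̄)² = Σfm² − (Σfm)²/n = 11149036 − 29218²/84 = 986041.6667
Population variance = 986041.6667 / 84 = 11738.5913

11738.591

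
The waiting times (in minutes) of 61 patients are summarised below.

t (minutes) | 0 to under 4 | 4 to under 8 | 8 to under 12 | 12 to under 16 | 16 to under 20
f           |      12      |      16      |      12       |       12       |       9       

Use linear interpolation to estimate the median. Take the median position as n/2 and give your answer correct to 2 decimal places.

8.83

Cumulative frequencies: 12, 28, 40, 52, 61
n = 61; position = n/2 = 30.5.
This falls in the class 8 to under 12: L = 8, F = 28, f = 12, h = 4.
Median ≈ 8 + ((30.5 − 28) / 12) × 4 = 8.8333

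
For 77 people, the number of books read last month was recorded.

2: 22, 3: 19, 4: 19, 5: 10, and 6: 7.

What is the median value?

Cumulative frequencies: 22, 41, 60, 70, 77
n = 77, so the median is the value in position (n+1)/2 = 39.
Position 39 falls at value 3.

3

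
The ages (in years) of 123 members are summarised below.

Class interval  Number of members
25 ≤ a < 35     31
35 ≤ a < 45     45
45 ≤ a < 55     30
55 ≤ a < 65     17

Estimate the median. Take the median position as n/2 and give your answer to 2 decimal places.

Cumulative frequencies: 31, 76, 106, 123
n = 123; position = n/2 = 61.5.
This falls in the class 35 ≤ a < 45: L = 35, F = 31, f = 45, h = 10.
Median ≈ 35 + ((61.5 − 31) / 45) × 10 = 41.7778

41.78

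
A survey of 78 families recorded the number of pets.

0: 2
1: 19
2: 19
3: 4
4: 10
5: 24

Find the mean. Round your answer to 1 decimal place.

Values: 0, 1, 2, 3, 4, 5
Σfx = 2×0 + 19×1 + 19×2 + 4×3 + 10×4 + 24×5 = 229
n = Σf = 78
Mean = 229 / 78 = 2.9359

2.9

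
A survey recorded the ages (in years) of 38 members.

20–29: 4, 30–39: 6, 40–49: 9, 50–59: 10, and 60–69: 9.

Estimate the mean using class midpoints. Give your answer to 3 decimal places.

Midpoints: 24.5, 34.5, 44.5, 54.5, 64.5
Σfm = 4×24.5 + 6×34.5 + 9×44.5 + 10×54.5 + 9×64.5 = 1831
n = Σf = 38
Mean = 1831 / 38 = 48.1842

48.184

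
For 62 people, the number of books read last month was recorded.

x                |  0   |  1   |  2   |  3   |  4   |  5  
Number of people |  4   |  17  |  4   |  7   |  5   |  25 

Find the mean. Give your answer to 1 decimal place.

3.1

Values: 0, 1, 2, 3, 4, 5
Σfx = 4×0 + 17×1 + 4×2 + 7×3 + 5×4 + 25×5 = 191
n = Σf = 62
Mean = 191 / 62 = 3.0806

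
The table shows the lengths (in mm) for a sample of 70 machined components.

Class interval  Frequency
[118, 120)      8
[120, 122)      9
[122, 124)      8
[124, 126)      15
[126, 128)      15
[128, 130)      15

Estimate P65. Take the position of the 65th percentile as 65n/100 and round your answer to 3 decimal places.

126.733

Cumulative frequencies: 8, 17, 25, 40, 55, 70
n = 70; position = 65n/100 = 45.5.
This falls in the class [126, 128): L = 126, F = 40, f = 15, h = 2.
65th percentile ≈ 126 + ((45.5 − 40) / 15) × 2 = 126.7333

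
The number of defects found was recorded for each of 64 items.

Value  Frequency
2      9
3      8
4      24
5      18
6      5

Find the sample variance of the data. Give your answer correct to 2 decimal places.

Values: 2, 3, 4, 5, 6
n = 64, Σfx = 258, mean = 4.0312
Σfx² = 1122
Σf(x − x̄)² = Σfx² − (Σfx)²/n = 1122 − 258²/64 = 81.9375
Sample variance = 81.9375 / 63 = 1.3006

1.30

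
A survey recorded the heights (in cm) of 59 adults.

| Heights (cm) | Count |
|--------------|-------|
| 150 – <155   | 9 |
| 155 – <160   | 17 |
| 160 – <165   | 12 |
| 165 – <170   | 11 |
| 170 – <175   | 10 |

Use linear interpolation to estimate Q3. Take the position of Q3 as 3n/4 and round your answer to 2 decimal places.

Cumulative frequencies: 9, 26, 38, 49, 59
n = 59; position = 3n/4 = 44.25.
This falls in the class 165 – <170: L = 165, F = 38, f = 11, h = 5.
Upper quartile ≈ 165 + ((44.25 − 38) / 11) × 5 = 167.8409

167.84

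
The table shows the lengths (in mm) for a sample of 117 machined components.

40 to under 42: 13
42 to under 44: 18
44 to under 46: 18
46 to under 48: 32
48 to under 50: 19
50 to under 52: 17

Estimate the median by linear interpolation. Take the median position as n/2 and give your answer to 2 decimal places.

46.59

Cumulative frequencies: 13, 31, 49, 81, 100, 117
n = 117; position = n/2 = 58.5.
This falls in the class 46 to under 48: L = 46, F = 49, f = 32, h = 2.
Median ≈ 46 + ((58.5 − 49) / 32) × 2 = 46.5938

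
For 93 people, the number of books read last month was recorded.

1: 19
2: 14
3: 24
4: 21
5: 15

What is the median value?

Cumulative frequencies: 19, 33, 57, 78, 93
n = 93, so the median is the value in position (n+1)/2 = 47.
Position 47 falls at value 3.

3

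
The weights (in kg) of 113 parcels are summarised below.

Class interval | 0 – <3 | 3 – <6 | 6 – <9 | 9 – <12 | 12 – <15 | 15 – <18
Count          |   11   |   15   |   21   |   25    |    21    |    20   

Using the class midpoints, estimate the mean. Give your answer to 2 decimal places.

9.89

Midpoints: 1.5, 4.5, 7.5, 10.5, 13.5, 16.5
Σfm = 11×1.5 + 15×4.5 + 21×7.5 + 25×10.5 + 21×13.5 + 20×16.5 = 1117.5
n = Σf = 113
Mean = 1117.5 / 113 = 9.8894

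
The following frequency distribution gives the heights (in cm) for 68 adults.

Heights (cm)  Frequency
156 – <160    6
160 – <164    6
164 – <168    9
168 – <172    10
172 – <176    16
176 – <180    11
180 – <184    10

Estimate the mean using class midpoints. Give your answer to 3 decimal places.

Midpoints: 158, 162, 166, 170, 174, 178, 182
Σfm = 6×158 + 6×162 + 9×166 + 10×170 + 16×174 + 11×178 + 10×182 = 11676
n = Σf = 68
Mean = 11676 / 68 = 171.7059

171.706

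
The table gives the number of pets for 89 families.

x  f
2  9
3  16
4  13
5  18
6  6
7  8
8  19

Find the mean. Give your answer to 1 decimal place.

Values: 2, 3, 4, 5, 6, 7, 8
Σfx = 9×2 + 16×3 + 13×4 + 18×5 + 6×6 + 8×7 + 19×8 = 452
n = Σf = 89
Mean = 452 / 89 = 5.0787

5.1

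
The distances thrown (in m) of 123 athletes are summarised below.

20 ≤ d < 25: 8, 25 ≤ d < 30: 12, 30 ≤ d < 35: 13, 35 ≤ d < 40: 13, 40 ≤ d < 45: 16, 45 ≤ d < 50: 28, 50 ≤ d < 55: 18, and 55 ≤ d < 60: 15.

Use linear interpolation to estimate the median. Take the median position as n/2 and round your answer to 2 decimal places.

Cumulative frequencies: 8, 20, 33, 46, 62, 90, 108, 123
n = 123; position = n/2 = 61.5.
This falls in the class 40 ≤ d < 45: L = 40, F = 46, f = 16, h = 5.
Median ≈ 40 + ((61.5 − 46) / 16) × 5 = 44.8438

44.84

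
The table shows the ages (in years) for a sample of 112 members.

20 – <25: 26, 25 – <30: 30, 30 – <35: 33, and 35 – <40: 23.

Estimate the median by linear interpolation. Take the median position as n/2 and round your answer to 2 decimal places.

30.00

Cumulative frequencies: 26, 56, 89, 112
n = 112; position = n/2 = 56.
This falls in the class 25 – <30: L = 25, F = 26, f = 30, h = 5.
Median ≈ 25 + ((56 − 26) / 30) × 5 = 30.0000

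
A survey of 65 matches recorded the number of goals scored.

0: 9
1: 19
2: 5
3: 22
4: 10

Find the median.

Cumulative frequencies: 9, 28, 33, 55, 65
n = 65, so the median is the value in position (n+1)/2 = 33.
Position 33 falls at value 2.

2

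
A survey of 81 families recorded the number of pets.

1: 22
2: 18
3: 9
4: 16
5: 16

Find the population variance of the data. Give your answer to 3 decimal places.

2.266

Values: 1, 2, 3, 4, 5
n = 81, Σfx = 229, mean = 2.8272
Σfx² = 831
Σf(x − x̄)² = Σfx² − (Σfx)²/n = 831 − 229²/81 = 183.5802
Population variance = 183.5802 / 81 = 2.2664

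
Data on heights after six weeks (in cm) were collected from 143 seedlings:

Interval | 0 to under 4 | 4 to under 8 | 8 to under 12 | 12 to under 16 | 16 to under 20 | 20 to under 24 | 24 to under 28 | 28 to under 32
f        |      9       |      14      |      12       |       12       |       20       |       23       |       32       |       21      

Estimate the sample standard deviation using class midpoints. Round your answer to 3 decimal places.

Midpoints: 2, 6, 10, 14, 18, 22, 26, 30
n = 143, Σfm = 2718, mean = 19.0070
Σfm² = 62236
Σf(m − x̄)² = Σfm² − (Σfm)²/n = 62236 − 2718²/143 = 10574.9930
Sample variance = 10574.9930 / 142 = 74.4718
Standard deviation = √74.4718 = 8.6297

8.630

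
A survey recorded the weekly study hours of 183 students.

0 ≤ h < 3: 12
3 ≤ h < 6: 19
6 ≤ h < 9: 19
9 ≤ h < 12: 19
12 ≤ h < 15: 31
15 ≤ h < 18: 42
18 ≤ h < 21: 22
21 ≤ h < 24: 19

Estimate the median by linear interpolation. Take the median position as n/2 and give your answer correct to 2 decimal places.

14.18

Cumulative frequencies: 12, 31, 50, 69, 100, 142, 164, 183
n = 183; position = n/2 = 91.5.
This falls in the class 12 ≤ h < 15: L = 12, F = 69, f = 31, h = 3.
Median ≈ 12 + ((91.5 − 69) / 31) × 3 = 14.1774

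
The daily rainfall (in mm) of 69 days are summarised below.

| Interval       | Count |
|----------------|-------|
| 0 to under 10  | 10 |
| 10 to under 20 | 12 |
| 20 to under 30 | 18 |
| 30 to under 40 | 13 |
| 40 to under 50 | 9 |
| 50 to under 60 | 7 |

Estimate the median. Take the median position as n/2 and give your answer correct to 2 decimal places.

Cumulative frequencies: 10, 22, 40, 53, 62, 69
n = 69; position = n/2 = 34.5.
This falls in the class 20 to under 30: L = 20, F = 22, f = 18, h = 10.
Median ≈ 20 + ((34.5 − 22) / 18) × 10 = 26.9444

26.94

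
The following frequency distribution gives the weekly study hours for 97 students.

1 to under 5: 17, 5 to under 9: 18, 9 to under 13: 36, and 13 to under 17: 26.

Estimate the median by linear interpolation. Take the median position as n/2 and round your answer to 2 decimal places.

Cumulative frequencies: 17, 35, 71, 97
n = 97; position = n/2 = 48.5.
This falls in the class 9 to under 13: L = 9, F = 35, f = 36, h = 4.
Median ≈ 9 + ((48.5 − 35) / 36) × 4 = 10.5000

10.50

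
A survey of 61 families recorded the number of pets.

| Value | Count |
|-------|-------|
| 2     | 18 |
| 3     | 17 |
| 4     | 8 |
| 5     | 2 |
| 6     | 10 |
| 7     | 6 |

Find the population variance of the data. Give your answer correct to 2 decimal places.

2.99

Values: 2, 3, 4, 5, 6, 7
n = 61, Σfx = 231, mean = 3.7869
Σfx² = 1057
Σf(x − x̄)² = Σfx² − (Σfx)²/n = 1057 − 231²/61 = 182.2295
Population variance = 182.2295 / 61 = 2.9874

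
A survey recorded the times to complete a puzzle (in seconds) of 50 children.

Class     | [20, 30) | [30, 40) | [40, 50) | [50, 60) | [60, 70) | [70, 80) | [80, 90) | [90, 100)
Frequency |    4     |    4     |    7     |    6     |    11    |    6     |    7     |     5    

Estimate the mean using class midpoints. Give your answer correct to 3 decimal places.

Midpoints: 25, 35, 45, 55, 65, 75, 85, 95
Σfm = 4×25 + 4×35 + 7×45 + 6×55 + 11×65 + 6×75 + 7×85 + 5×95 = 3120
n = Σf = 50
Mean = 3120 / 50 = 62.4000

62.400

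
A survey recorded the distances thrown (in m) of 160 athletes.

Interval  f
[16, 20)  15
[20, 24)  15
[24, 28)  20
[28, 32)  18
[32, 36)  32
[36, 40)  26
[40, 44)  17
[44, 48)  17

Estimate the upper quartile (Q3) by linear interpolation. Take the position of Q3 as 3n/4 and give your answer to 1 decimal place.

39.1

Cumulative frequencies: 15, 30, 50, 68, 100, 126, 143, 160
n = 160; position = 3n/4 = 120.
This falls in the class [36, 40): L = 36, F = 100, f = 26, h = 4.
Upper quartile ≈ 36 + ((120 − 100) / 26) × 4 = 39.0769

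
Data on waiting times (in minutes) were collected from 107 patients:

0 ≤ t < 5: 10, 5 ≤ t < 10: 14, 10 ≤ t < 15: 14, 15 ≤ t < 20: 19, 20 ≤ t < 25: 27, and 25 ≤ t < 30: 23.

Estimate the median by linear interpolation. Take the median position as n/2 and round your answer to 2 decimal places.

Cumulative frequencies: 10, 24, 38, 57, 84, 107
n = 107; position = n/2 = 53.5.
This falls in the class 15 ≤ t < 20: L = 15, F = 38, f = 19, h = 5.
Median ≈ 15 + ((53.5 − 38) / 19) × 5 = 19.0789

19.08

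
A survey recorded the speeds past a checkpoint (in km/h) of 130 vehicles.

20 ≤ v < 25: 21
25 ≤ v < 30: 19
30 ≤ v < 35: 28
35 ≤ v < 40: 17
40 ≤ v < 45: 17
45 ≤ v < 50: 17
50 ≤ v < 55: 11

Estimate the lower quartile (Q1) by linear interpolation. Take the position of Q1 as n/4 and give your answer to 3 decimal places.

Cumulative frequencies: 21, 40, 68, 85, 102, 119, 130
n = 130; position = n/4 = 32.5.
This falls in the class 25 ≤ v < 30: L = 25, F = 21, f = 19, h = 5.
Lower quartile ≈ 25 + ((32.5 − 21) / 19) × 5 = 28.0263

28.026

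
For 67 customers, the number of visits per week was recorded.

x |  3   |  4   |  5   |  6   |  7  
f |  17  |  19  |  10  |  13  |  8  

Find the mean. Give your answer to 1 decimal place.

Values: 3, 4, 5, 6, 7
Σfx = 17×3 + 19×4 + 10×5 + 13×6 + 8×7 = 311
n = Σf = 67
Mean = 311 / 67 = 4.6418

4.6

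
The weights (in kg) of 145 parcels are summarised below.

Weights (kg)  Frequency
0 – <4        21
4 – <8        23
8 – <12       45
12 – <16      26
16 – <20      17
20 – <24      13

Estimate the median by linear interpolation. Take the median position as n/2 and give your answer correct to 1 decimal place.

10.5

Cumulative frequencies: 21, 44, 89, 115, 132, 145
n = 145; position = n/2 = 72.5.
This falls in the class 8 – <12: L = 8, F = 44, f = 45, h = 4.
Median ≈ 8 + ((72.5 − 44) / 45) × 4 = 10.5333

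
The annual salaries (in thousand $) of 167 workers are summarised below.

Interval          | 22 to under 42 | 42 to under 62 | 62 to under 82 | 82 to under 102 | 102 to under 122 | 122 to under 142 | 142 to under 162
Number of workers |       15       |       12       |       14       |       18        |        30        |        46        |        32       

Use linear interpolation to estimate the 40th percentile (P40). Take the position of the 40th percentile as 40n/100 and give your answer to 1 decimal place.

107.2

Cumulative frequencies: 15, 27, 41, 59, 89, 135, 167
n = 167; position = 40n/100 = 66.8.
This falls in the class 102 to under 122: L = 102, F = 59, f = 30, h = 20.
40th percentile ≈ 102 + ((66.8 − 59) / 30) × 20 = 107.2000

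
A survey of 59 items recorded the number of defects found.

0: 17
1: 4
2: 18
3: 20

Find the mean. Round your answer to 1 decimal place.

Values: 0, 1, 2, 3
Σfx = 17×0 + 4×1 + 18×2 + 20×3 = 100
n = Σf = 59
Mean = 100 / 59 = 1.6949

1.7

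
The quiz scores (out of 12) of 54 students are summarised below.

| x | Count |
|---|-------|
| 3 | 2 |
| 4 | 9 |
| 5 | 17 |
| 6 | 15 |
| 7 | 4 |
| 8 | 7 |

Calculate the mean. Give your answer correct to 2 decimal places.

5.57

Values: 3, 4, 5, 6, 7, 8
Σfx = 2×3 + 9×4 + 17×5 + 15×6 + 4×7 + 7×8 = 301
n = Σf = 54
Mean = 301 / 54 = 5.5741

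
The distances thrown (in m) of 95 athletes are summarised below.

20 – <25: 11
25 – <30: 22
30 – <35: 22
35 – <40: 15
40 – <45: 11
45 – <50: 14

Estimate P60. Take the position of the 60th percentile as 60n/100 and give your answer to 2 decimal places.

Cumulative frequencies: 11, 33, 55, 70, 81, 95
n = 95; position = 60n/100 = 57.
This falls in the class 35 – <40: L = 35, F = 55, f = 15, h = 5.
60th percentile ≈ 35 + ((57 − 55) / 15) × 5 = 35.6667

35.67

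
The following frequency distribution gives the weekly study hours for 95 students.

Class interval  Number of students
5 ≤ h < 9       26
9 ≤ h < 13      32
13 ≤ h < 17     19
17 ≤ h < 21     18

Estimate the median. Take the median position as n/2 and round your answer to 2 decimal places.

11.69

Cumulative frequencies: 26, 58, 77, 95
n = 95; position = n/2 = 47.5.
This falls in the class 9 ≤ h < 13: L = 9, F = 26, f = 32, h = 4.
Median ≈ 9 + ((47.5 − 26) / 32) × 4 = 11.6875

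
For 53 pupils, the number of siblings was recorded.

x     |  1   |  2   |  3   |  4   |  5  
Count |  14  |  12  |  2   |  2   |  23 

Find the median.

Cumulative frequencies: 14, 26, 28, 30, 53
n = 53, so the median is the value in position (n+1)/2 = 27.
Position 27 falls at value 3.

3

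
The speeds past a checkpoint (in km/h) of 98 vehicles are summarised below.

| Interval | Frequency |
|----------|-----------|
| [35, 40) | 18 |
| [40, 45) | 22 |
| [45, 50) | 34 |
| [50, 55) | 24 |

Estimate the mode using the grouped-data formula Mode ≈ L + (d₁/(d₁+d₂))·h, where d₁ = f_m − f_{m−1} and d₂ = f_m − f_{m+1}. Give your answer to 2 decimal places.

47.73

Modal class: [45, 50) (highest frequency 34).
d₁ = 34 − 22 = 12, d₂ = 34 − 24 = 10
Mode ≈ 45 + (12/(12+10)) × 5 = 45 + 2.7273 = 47.7273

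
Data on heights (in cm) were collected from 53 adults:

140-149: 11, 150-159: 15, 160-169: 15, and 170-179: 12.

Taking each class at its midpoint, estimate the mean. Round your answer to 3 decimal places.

Midpoints: 144.5, 154.5, 164.5, 174.5
Σfm = 11×144.5 + 15×154.5 + 15×164.5 + 12×174.5 = 8468.5
n = Σf = 53
Mean = 8468.5 / 53 = 159.7830

159.783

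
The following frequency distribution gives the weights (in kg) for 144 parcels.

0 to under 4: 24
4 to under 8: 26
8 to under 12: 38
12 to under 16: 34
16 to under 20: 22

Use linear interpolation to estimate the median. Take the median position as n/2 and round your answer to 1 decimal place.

Cumulative frequencies: 24, 50, 88, 122, 144
n = 144; position = n/2 = 72.
This falls in the class 8 to under 12: L = 8, F = 50, f = 38, h = 4.
Median ≈ 8 + ((72 − 50) / 38) × 4 = 10.3158

10.3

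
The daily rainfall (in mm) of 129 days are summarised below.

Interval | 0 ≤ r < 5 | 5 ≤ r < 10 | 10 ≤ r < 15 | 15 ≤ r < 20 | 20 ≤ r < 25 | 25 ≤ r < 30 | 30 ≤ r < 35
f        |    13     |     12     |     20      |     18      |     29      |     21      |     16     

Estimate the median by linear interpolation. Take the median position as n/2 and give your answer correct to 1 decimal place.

20.3

Cumulative frequencies: 13, 25, 45, 63, 92, 113, 129
n = 129; position = n/2 = 64.5.
This falls in the class 20 ≤ r < 25: L = 20, F = 63, f = 29, h = 5.
Median ≈ 20 + ((64.5 − 63) / 29) × 5 = 20.2586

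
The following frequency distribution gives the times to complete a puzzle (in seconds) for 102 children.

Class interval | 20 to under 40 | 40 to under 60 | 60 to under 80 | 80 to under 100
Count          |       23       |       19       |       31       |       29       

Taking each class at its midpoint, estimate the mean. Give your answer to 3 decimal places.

62.941

Midpoints: 30, 50, 70, 90
Σfm = 23×30 + 19×50 + 31×70 + 29×90 = 6420
n = Σf = 102
Mean = 6420 / 102 = 62.9412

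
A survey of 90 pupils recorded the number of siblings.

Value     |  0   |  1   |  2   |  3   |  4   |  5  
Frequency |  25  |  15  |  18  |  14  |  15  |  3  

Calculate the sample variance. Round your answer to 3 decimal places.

2.409

Values: 0, 1, 2, 3, 4, 5
n = 90, Σfx = 168, mean = 1.8667
Σfx² = 528
Σf(x − x̄)² = Σfx² − (Σfx)²/n = 528 − 168²/90 = 214.4000
Sample variance = 214.4000 / 89 = 2.4090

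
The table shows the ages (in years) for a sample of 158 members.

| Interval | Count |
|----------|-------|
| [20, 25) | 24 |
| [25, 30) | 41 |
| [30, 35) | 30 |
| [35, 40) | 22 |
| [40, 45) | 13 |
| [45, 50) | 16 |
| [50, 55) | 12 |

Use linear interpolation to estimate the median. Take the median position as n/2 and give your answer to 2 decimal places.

32.33

Cumulative frequencies: 24, 65, 95, 117, 130, 146, 158
n = 158; position = n/2 = 79.
This falls in the class [30, 35): L = 30, F = 65, f = 30, h = 5.
Median ≈ 30 + ((79 − 65) / 30) × 5 = 32.3333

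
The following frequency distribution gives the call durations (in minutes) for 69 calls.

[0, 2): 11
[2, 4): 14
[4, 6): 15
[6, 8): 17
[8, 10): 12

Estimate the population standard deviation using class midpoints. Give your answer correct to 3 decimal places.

2.666

Midpoints: 1, 3, 5, 7, 9
n = 69, Σfm = 355, mean = 5.1449
Σfm² = 2317
Σf(m − x̄)² = Σfm² − (Σfm)²/n = 2317 − 355²/69 = 490.5507
Population variance = 490.5507 / 69 = 7.1094
Standard deviation = √7.1094 = 2.6664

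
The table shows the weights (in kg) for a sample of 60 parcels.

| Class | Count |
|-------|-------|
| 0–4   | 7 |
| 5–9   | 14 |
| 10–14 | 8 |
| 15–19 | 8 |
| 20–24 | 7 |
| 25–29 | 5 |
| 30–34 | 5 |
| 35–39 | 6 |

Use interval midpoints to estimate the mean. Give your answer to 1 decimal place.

Midpoints: 2, 7, 12, 17, 22, 27, 32, 37
Σfm = 7×2 + 14×7 + 8×12 + 8×17 + 7×22 + 5×27 + 5×32 + 6×37 = 1015
n = Σf = 60
Mean = 1015 / 60 = 16.9167

16.9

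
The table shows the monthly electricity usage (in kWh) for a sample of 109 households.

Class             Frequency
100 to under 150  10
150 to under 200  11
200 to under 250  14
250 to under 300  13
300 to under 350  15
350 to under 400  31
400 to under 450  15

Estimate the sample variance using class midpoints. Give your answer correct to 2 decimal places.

Midpoints: 125, 175, 225, 275, 325, 375, 425
n = 109, Σfm = 32775, mean = 300.6881
Σfm² = 10838125
Σf(m − x̄)² = Σfm² − (Σfm)²/n = 10838125 − 32775²/109 = 983073.3945
Sample variance = 983073.3945 / 108 = 9102.5314

9102.53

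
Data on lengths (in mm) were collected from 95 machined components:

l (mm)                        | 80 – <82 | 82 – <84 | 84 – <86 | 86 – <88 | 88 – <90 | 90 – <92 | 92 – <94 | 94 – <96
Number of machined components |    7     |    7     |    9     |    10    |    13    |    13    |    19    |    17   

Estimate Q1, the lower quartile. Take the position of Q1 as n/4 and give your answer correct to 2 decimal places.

Cumulative frequencies: 7, 14, 23, 33, 46, 59, 78, 95
n = 95; position = n/4 = 23.75.
This falls in the class 86 – <88: L = 86, F = 23, f = 10, h = 2.
Lower quartile ≈ 86 + ((23.75 − 23) / 10) × 2 = 86.1500

86.15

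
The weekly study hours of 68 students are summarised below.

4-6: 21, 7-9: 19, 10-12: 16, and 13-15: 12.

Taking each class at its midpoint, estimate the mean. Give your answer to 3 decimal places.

8.838

Midpoints: 5, 8, 11, 14
Σfm = 21×5 + 19×8 + 16×11 + 12×14 = 601
n = Σf = 68
Mean = 601 / 68 = 8.8382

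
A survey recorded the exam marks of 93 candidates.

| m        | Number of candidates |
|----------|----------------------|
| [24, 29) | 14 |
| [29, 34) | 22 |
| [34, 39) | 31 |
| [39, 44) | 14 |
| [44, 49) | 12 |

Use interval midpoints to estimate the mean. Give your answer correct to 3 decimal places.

Midpoints: 26.5, 31.5, 36.5, 41.5, 46.5
Σfm = 14×26.5 + 22×31.5 + 31×36.5 + 14×41.5 + 12×46.5 = 3334.5
n = Σf = 93
Mean = 3334.5 / 93 = 35.8548

35.855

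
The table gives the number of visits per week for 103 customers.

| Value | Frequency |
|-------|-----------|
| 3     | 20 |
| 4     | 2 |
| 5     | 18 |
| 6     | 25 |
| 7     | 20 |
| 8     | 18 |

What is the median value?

Cumulative frequencies: 20, 22, 40, 65, 85, 103
n = 103, so the median is the value in position (n+1)/2 = 52.
Position 52 falls at value 6.

6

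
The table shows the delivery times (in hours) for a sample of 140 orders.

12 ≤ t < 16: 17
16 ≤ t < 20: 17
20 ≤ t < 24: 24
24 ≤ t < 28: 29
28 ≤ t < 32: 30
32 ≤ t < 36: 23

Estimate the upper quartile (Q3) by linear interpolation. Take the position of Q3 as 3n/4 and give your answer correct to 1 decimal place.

30.4

Cumulative frequencies: 17, 34, 58, 87, 117, 140
n = 140; position = 3n/4 = 105.
This falls in the class 28 ≤ t < 32: L = 28, F = 87, f = 30, h = 4.
Upper quartile ≈ 28 + ((105 − 87) / 30) × 4 = 30.4000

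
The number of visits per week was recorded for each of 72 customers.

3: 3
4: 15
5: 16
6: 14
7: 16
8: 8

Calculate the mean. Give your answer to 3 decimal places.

Values: 3, 4, 5, 6, 7, 8
Σfx = 3×3 + 15×4 + 16×5 + 14×6 + 16×7 + 8×8 = 409
n = Σf = 72
Mean = 409 / 72 = 5.6806

5.681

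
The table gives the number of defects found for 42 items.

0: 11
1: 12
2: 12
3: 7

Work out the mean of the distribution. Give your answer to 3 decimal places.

Values: 0, 1, 2, 3
Σfx = 11×0 + 12×1 + 12×2 + 7×3 = 57
n = Σf = 42
Mean = 57 / 42 = 1.3571

1.357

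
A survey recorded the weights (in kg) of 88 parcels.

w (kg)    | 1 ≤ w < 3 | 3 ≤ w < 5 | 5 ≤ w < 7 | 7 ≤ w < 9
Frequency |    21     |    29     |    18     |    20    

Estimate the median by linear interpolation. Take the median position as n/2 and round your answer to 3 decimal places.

Cumulative frequencies: 21, 50, 68, 88
n = 88; position = n/2 = 44.
This falls in the class 3 ≤ w < 5: L = 3, F = 21, f = 29, h = 2.
Median ≈ 3 + ((44 − 21) / 29) × 2 = 4.5862

4.586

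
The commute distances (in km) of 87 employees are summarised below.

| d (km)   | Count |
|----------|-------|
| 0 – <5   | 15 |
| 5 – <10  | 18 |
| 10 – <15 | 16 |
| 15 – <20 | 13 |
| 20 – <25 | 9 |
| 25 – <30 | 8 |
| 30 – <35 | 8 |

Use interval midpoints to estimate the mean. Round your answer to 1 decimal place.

Midpoints: 2.5, 7.5, 12.5, 17.5, 22.5, 27.5, 32.5
Σfm = 15×2.5 + 18×7.5 + 16×12.5 + 13×17.5 + 9×22.5 + 8×27.5 + 8×32.5 = 1282.5
n = Σf = 87
Mean = 1282.5 / 87 = 14.7414

14.7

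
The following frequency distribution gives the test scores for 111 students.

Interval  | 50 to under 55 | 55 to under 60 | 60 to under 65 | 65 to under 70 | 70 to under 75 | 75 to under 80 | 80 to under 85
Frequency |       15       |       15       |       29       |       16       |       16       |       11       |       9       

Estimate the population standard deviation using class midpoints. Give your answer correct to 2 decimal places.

8.89

Midpoints: 52.5, 57.5, 62.5, 67.5, 72.5, 77.5, 82.5
n = 111, Σfm = 7297.5, mean = 65.7432
Σfm² = 488543.75
Σf(m − x̄)² = Σfm² − (Σfm)²/n = 488543.75 − 7297.5²/111 = 8782.4324
Population variance = 8782.4324 / 111 = 79.1210
Standard deviation = √79.1210 = 8.8950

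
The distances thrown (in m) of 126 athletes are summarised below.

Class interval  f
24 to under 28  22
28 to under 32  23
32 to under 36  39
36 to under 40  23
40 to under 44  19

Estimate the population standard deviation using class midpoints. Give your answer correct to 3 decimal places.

Midpoints: 26, 30, 34, 38, 42
n = 126, Σfm = 4260, mean = 33.8095
Σfm² = 147384
Σf(m − x̄)² = Σfm² − (Σfm)²/n = 147384 − 4260²/126 = 3355.4286
Population variance = 3355.4286 / 126 = 26.6304
Standard deviation = √26.6304 = 5.1605

5.160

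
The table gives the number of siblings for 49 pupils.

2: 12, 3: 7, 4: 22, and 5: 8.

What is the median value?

4

Cumulative frequencies: 12, 19, 41, 49
n = 49, so the median is the value in position (n+1)/2 = 25.
Position 25 falls at value 4.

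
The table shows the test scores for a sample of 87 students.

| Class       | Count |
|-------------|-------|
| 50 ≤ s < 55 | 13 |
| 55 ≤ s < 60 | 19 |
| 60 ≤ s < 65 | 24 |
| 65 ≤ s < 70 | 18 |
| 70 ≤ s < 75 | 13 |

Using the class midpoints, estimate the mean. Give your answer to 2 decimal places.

62.44

Midpoints: 52.5, 57.5, 62.5, 67.5, 72.5
Σfm = 13×52.5 + 19×57.5 + 24×62.5 + 18×67.5 + 13×72.5 = 5432.5
n = Σf = 87
Mean = 5432.5 / 87 = 62.4425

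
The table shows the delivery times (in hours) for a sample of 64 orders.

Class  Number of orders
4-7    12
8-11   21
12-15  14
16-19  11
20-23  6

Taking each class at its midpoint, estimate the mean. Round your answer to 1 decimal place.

Midpoints: 5.5, 9.5, 13.5, 17.5, 21.5
Σfm = 12×5.5 + 21×9.5 + 14×13.5 + 11×17.5 + 6×21.5 = 776
n = Σf = 64
Mean = 776 / 64 = 12.1250

12.1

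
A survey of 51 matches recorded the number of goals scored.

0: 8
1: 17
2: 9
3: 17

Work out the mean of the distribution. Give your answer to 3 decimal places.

1.686

Values: 0, 1, 2, 3
Σfx = 8×0 + 17×1 + 9×2 + 17×3 = 86
n = Σf = 51
Mean = 86 / 51 = 1.6863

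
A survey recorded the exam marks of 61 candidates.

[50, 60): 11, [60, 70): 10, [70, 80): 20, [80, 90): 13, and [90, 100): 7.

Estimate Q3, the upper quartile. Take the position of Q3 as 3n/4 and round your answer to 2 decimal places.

83.65

Cumulative frequencies: 11, 21, 41, 54, 61
n = 61; position = 3n/4 = 45.75.
This falls in the class [80, 90): L = 80, F = 41, f = 13, h = 10.
Upper quartile ≈ 80 + ((45.75 − 41) / 13) × 10 = 83.6538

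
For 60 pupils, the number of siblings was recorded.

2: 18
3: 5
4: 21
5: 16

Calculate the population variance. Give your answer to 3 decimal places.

Values: 2, 3, 4, 5
n = 60, Σfx = 215, mean = 3.5833
Σfx² = 853
Σf(x − x̄)² = Σfx² − (Σfx)²/n = 853 − 215²/60 = 82.5833
Population variance = 82.5833 / 60 = 1.3764

1.376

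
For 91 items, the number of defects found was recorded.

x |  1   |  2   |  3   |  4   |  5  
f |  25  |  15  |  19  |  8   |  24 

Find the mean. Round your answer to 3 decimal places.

2.901

Values: 1, 2, 3, 4, 5
Σfx = 25×1 + 15×2 + 19×3 + 8×4 + 24×5 = 264
n = Σf = 91
Mean = 264 / 91 = 2.9011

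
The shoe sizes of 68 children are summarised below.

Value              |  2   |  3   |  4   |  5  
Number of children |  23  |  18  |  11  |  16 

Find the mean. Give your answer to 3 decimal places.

Values: 2, 3, 4, 5
Σfx = 23×2 + 18×3 + 11×4 + 16×5 = 224
n = Σf = 68
Mean = 224 / 68 = 3.2941

3.294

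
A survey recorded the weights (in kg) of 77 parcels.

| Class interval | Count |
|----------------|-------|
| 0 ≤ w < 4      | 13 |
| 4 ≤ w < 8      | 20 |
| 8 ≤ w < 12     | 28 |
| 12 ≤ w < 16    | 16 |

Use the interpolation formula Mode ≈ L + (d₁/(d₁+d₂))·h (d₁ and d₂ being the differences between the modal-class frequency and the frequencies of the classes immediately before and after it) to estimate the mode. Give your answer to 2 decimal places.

9.60

Modal class: 8 ≤ w < 12 (highest frequency 28).
d₁ = 28 − 20 = 8, d₂ = 28 − 16 = 12
Mode ≈ 8 + (8/(8+12)) × 4 = 8 + 1.6000 = 9.6000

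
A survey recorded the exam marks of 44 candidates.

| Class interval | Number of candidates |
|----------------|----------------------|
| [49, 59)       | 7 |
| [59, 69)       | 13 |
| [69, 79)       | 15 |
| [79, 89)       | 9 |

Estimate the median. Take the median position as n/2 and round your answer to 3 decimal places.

70.333

Cumulative frequencies: 7, 20, 35, 44
n = 44; position = n/2 = 22.
This falls in the class [69, 79): L = 69, F = 20, f = 15, h = 10.
Median ≈ 69 + ((22 − 20) / 15) × 10 = 70.3333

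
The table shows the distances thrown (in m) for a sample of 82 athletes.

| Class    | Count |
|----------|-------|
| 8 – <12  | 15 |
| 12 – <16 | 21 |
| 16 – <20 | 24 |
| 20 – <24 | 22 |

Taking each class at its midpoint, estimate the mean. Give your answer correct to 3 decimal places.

16.585

Midpoints: 10, 14, 18, 22
Σfm = 15×10 + 21×14 + 24×18 + 22×22 = 1360
n = Σf = 82
Mean = 1360 / 82 = 16.5854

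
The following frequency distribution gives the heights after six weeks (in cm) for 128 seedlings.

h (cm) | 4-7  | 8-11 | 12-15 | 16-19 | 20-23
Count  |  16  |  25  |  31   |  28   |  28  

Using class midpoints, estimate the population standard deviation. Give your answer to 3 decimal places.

5.283

Midpoints: 5.5, 9.5, 13.5, 17.5, 21.5
n = 128, Σfm = 1836, mean = 14.3438
Σfm² = 29908
Σf(m − x̄)² = Σfm² − (Σfm)²/n = 29908 − 1836²/128 = 3572.8750
Population variance = 3572.8750 / 128 = 27.9131
Standard deviation = √27.9131 = 5.2833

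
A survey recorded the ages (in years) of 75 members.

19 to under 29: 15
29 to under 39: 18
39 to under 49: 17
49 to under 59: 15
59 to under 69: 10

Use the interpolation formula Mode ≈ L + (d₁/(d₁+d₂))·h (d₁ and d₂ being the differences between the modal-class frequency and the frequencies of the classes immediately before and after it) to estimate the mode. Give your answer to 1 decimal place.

36.5

Modal class: 29 to under 39 (highest frequency 18).
d₁ = 18 − 15 = 3, d₂ = 18 − 17 = 1
Mode ≈ 29 + (3/(3+1)) × 10 = 29 + 7.5000 = 36.5000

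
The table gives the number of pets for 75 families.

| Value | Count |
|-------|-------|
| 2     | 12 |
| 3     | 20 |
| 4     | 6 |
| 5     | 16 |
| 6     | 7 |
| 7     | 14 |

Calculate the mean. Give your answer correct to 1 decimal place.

Values: 2, 3, 4, 5, 6, 7
Σfx = 12×2 + 20×3 + 6×4 + 16×5 + 7×6 + 14×7 = 328
n = Σf = 75
Mean = 328 / 75 = 4.3733

4.4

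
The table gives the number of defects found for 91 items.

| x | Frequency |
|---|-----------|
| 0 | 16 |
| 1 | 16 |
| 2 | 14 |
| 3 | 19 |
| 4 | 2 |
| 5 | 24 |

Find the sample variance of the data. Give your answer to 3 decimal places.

Values: 0, 1, 2, 3, 4, 5
n = 91, Σfx = 229, mean = 2.5165
Σfx² = 875
Σf(x − x̄)² = Σfx² − (Σfx)²/n = 875 − 229²/91 = 298.7253
Sample variance = 298.7253 / 90 = 3.3192

3.319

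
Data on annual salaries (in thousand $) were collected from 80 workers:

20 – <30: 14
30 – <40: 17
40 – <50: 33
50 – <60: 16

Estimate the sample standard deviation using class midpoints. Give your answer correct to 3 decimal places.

9.968

Midpoints: 25, 35, 45, 55
n = 80, Σfm = 3310, mean = 41.3750
Σfm² = 144800
Σf(m − x̄)² = Σfm² − (Σfm)²/n = 144800 − 3310²/80 = 7848.7500
Sample variance = 7848.7500 / 79 = 99.3513
Standard deviation = √99.3513 = 9.9675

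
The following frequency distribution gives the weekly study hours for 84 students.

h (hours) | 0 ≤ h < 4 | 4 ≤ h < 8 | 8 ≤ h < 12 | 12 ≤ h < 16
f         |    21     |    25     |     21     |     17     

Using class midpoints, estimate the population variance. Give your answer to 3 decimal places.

Midpoints: 2, 6, 10, 14
n = 84, Σfm = 640, mean = 7.6190
Σfm² = 6416
Σf(m − x̄)² = Σfm² − (Σfm)²/n = 6416 − 640²/84 = 1539.8095
Population variance = 1539.8095 / 84 = 18.3311

18.331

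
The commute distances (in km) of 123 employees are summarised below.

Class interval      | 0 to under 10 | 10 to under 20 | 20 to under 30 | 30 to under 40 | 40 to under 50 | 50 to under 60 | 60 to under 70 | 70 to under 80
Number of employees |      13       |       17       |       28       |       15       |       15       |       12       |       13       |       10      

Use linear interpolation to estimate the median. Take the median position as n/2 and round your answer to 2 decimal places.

32.33

Cumulative frequencies: 13, 30, 58, 73, 88, 100, 113, 123
n = 123; position = n/2 = 61.5.
This falls in the class 30 to under 40: L = 30, F = 58, f = 15, h = 10.
Median ≈ 30 + ((61.5 − 58) / 15) × 10 = 32.3333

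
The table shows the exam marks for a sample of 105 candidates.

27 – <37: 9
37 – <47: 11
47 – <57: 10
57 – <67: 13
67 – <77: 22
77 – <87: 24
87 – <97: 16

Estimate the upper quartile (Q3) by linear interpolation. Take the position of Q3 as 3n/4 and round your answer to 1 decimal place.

Cumulative frequencies: 9, 20, 30, 43, 65, 89, 105
n = 105; position = 3n/4 = 78.75.
This falls in the class 77 – <87: L = 77, F = 65, f = 24, h = 10.
Upper quartile ≈ 77 + ((78.75 − 65) / 24) × 10 = 82.7292

82.7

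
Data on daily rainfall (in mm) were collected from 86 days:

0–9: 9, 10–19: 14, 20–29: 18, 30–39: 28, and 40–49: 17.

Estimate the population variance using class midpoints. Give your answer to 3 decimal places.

Midpoints: 4.5, 14.5, 24.5, 34.5, 44.5
n = 86, Σfm = 2407, mean = 27.9884
Σfm² = 80921.5
Σf(m − x̄)² = Σfm² − (Σfm)²/n = 80921.5 − 2407²/86 = 13553.4884
Population variance = 13553.4884 / 86 = 157.5987

157.599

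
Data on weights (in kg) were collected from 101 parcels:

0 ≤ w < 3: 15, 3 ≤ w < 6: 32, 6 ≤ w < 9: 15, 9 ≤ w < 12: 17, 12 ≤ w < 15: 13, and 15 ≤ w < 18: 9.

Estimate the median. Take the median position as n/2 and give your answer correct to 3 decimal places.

Cumulative frequencies: 15, 47, 62, 79, 92, 101
n = 101; position = n/2 = 50.5.
This falls in the class 6 ≤ w < 9: L = 6, F = 47, f = 15, h = 3.
Median ≈ 6 + ((50.5 − 47) / 15) × 3 = 6.7000

6.700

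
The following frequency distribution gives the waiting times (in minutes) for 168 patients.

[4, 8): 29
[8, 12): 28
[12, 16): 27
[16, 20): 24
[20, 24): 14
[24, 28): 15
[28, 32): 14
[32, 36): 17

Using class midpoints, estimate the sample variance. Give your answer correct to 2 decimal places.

Midpoints: 6, 10, 14, 18, 22, 26, 30, 34
n = 168, Σfm = 2960, mean = 17.6190
Σfm² = 66080
Σf(m − x̄)² = Σfm² − (Σfm)²/n = 66080 − 2960²/168 = 13927.6190
Sample variance = 13927.6190 / 167 = 83.3989

83.40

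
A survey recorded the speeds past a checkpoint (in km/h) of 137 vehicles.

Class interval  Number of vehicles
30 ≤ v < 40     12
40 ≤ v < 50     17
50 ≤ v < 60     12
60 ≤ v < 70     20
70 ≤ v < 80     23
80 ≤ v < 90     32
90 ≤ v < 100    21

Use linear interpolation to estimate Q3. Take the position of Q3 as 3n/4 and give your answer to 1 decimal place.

Cumulative frequencies: 12, 29, 41, 61, 84, 116, 137
n = 137; position = 3n/4 = 102.75.
This falls in the class 80 ≤ v < 90: L = 80, F = 84, f = 32, h = 10.
Upper quartile ≈ 80 + ((102.75 − 84) / 32) × 10 = 85.8594

85.9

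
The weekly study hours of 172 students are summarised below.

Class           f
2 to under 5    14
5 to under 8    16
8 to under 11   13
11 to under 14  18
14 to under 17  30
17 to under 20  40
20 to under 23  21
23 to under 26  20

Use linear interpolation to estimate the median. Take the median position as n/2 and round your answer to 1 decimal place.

16.5

Cumulative frequencies: 14, 30, 43, 61, 91, 131, 152, 172
n = 172; position = n/2 = 86.
This falls in the class 14 to under 17: L = 14, F = 61, f = 30, h = 3.
Median ≈ 14 + ((86 − 61) / 30) × 3 = 16.5000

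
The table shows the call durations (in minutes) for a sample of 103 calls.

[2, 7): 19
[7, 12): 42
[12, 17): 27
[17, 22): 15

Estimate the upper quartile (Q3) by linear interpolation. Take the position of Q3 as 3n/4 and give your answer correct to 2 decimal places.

15.01

Cumulative frequencies: 19, 61, 88, 103
n = 103; position = 3n/4 = 77.25.
This falls in the class [12, 17): L = 12, F = 61, f = 27, h = 5.
Upper quartile ≈ 12 + ((77.25 − 61) / 27) × 5 = 15.0093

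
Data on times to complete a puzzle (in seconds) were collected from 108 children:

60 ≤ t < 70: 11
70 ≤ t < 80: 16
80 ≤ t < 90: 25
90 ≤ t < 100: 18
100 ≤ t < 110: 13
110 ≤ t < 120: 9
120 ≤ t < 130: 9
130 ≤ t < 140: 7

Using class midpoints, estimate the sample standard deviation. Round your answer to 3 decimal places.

20.043

Midpoints: 65, 75, 85, 95, 105, 115, 125, 135
n = 108, Σfm = 10220, mean = 94.6296
Σfm² = 1010100
Σf(m − x̄)² = Σfm² − (Σfm)²/n = 1010100 − 10220²/108 = 42985.1852
Sample variance = 42985.1852 / 107 = 401.7307
Standard deviation = √401.7307 = 20.0432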